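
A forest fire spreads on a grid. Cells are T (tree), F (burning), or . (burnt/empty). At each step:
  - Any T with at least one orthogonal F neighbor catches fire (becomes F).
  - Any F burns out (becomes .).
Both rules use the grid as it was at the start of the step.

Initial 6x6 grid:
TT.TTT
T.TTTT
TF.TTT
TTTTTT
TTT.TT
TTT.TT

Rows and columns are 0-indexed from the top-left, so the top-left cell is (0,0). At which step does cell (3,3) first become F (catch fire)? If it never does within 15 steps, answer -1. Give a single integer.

Step 1: cell (3,3)='T' (+2 fires, +1 burnt)
Step 2: cell (3,3)='T' (+4 fires, +2 burnt)
Step 3: cell (3,3)='F' (+5 fires, +4 burnt)
  -> target ignites at step 3
Step 4: cell (3,3)='.' (+5 fires, +5 burnt)
Step 5: cell (3,3)='.' (+4 fires, +5 burnt)
Step 6: cell (3,3)='.' (+6 fires, +4 burnt)
Step 7: cell (3,3)='.' (+3 fires, +6 burnt)
Step 8: cell (3,3)='.' (+1 fires, +3 burnt)
Step 9: cell (3,3)='.' (+0 fires, +1 burnt)
  fire out at step 9

3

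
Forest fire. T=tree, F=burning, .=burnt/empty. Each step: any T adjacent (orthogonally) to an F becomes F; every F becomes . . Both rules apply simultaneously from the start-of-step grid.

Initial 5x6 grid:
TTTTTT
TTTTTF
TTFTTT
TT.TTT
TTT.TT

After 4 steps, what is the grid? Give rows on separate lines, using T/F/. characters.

Step 1: 6 trees catch fire, 2 burn out
  TTTTTF
  TTFTF.
  TF.FTF
  TT.TTT
  TTT.TT
Step 2: 9 trees catch fire, 6 burn out
  TTFTF.
  TF.F..
  F...F.
  TF.FTF
  TTT.TT
Step 3: 7 trees catch fire, 9 burn out
  TF.F..
  F.....
  ......
  F...F.
  TFT.TF
Step 4: 4 trees catch fire, 7 burn out
  F.....
  ......
  ......
  ......
  F.F.F.

F.....
......
......
......
F.F.F.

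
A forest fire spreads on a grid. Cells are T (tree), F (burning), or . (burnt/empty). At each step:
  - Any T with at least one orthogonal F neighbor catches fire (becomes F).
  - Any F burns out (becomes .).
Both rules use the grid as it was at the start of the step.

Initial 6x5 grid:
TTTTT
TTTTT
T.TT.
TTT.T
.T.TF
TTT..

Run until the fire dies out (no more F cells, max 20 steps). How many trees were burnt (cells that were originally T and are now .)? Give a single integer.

Answer: 2

Derivation:
Step 1: +2 fires, +1 burnt (F count now 2)
Step 2: +0 fires, +2 burnt (F count now 0)
Fire out after step 2
Initially T: 22, now '.': 10
Total burnt (originally-T cells now '.'): 2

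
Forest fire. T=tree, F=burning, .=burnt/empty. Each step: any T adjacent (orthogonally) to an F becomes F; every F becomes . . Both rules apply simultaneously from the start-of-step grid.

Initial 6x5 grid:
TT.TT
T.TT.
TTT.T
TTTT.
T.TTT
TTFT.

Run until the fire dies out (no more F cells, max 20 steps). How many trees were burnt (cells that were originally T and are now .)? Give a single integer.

Answer: 21

Derivation:
Step 1: +3 fires, +1 burnt (F count now 3)
Step 2: +3 fires, +3 burnt (F count now 3)
Step 3: +5 fires, +3 burnt (F count now 5)
Step 4: +3 fires, +5 burnt (F count now 3)
Step 5: +2 fires, +3 burnt (F count now 2)
Step 6: +2 fires, +2 burnt (F count now 2)
Step 7: +2 fires, +2 burnt (F count now 2)
Step 8: +1 fires, +2 burnt (F count now 1)
Step 9: +0 fires, +1 burnt (F count now 0)
Fire out after step 9
Initially T: 22, now '.': 29
Total burnt (originally-T cells now '.'): 21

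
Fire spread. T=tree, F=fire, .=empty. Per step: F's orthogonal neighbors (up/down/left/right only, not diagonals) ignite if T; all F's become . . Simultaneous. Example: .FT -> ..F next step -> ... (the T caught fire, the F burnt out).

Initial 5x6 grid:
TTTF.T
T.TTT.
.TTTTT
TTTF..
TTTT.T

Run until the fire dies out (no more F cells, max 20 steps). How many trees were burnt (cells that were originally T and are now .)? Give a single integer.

Answer: 19

Derivation:
Step 1: +5 fires, +2 burnt (F count now 5)
Step 2: +7 fires, +5 burnt (F count now 7)
Step 3: +5 fires, +7 burnt (F count now 5)
Step 4: +2 fires, +5 burnt (F count now 2)
Step 5: +0 fires, +2 burnt (F count now 0)
Fire out after step 5
Initially T: 21, now '.': 28
Total burnt (originally-T cells now '.'): 19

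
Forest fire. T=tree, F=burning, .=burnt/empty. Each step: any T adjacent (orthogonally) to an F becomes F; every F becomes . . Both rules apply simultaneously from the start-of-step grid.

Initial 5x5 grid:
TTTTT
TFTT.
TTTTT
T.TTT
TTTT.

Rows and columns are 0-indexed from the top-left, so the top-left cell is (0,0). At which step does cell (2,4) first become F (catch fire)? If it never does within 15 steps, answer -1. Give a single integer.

Step 1: cell (2,4)='T' (+4 fires, +1 burnt)
Step 2: cell (2,4)='T' (+5 fires, +4 burnt)
Step 3: cell (2,4)='T' (+4 fires, +5 burnt)
Step 4: cell (2,4)='F' (+5 fires, +4 burnt)
  -> target ignites at step 4
Step 5: cell (2,4)='.' (+3 fires, +5 burnt)
Step 6: cell (2,4)='.' (+0 fires, +3 burnt)
  fire out at step 6

4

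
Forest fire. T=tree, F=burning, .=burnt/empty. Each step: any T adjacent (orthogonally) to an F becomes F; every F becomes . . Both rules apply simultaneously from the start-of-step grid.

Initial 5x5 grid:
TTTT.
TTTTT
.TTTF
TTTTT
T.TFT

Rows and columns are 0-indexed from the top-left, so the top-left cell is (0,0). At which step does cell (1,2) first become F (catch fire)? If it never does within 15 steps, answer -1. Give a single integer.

Step 1: cell (1,2)='T' (+6 fires, +2 burnt)
Step 2: cell (1,2)='T' (+3 fires, +6 burnt)
Step 3: cell (1,2)='F' (+4 fires, +3 burnt)
  -> target ignites at step 3
Step 4: cell (1,2)='.' (+3 fires, +4 burnt)
Step 5: cell (1,2)='.' (+3 fires, +3 burnt)
Step 6: cell (1,2)='.' (+1 fires, +3 burnt)
Step 7: cell (1,2)='.' (+0 fires, +1 burnt)
  fire out at step 7

3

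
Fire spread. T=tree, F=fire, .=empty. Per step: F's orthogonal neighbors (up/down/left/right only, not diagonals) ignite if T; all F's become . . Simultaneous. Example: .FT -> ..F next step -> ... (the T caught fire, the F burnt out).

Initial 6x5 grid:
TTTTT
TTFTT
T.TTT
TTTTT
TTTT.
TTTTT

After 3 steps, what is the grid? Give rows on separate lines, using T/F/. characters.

Step 1: 4 trees catch fire, 1 burn out
  TTFTT
  TF.FT
  T.FTT
  TTTTT
  TTTT.
  TTTTT
Step 2: 6 trees catch fire, 4 burn out
  TF.FT
  F...F
  T..FT
  TTFTT
  TTTT.
  TTTTT
Step 3: 7 trees catch fire, 6 burn out
  F...F
  .....
  F...F
  TF.FT
  TTFT.
  TTTTT

F...F
.....
F...F
TF.FT
TTFT.
TTTTT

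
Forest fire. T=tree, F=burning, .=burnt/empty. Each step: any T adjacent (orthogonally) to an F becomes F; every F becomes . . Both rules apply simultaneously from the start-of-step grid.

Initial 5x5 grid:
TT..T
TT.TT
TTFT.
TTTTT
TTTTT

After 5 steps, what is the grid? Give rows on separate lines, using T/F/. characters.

Step 1: 3 trees catch fire, 1 burn out
  TT..T
  TT.TT
  TF.F.
  TTFTT
  TTTTT
Step 2: 6 trees catch fire, 3 burn out
  TT..T
  TF.FT
  F....
  TF.FT
  TTFTT
Step 3: 7 trees catch fire, 6 burn out
  TF..T
  F...F
  .....
  F...F
  TF.FT
Step 4: 4 trees catch fire, 7 burn out
  F...F
  .....
  .....
  .....
  F...F
Step 5: 0 trees catch fire, 4 burn out
  .....
  .....
  .....
  .....
  .....

.....
.....
.....
.....
.....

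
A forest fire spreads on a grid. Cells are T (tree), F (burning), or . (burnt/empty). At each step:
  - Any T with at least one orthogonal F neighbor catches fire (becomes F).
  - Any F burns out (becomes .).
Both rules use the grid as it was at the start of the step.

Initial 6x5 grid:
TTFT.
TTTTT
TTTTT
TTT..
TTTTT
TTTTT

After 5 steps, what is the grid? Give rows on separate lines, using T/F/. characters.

Step 1: 3 trees catch fire, 1 burn out
  TF.F.
  TTFTT
  TTTTT
  TTT..
  TTTTT
  TTTTT
Step 2: 4 trees catch fire, 3 burn out
  F....
  TF.FT
  TTFTT
  TTT..
  TTTTT
  TTTTT
Step 3: 5 trees catch fire, 4 burn out
  .....
  F...F
  TF.FT
  TTF..
  TTTTT
  TTTTT
Step 4: 4 trees catch fire, 5 burn out
  .....
  .....
  F...F
  TF...
  TTFTT
  TTTTT
Step 5: 4 trees catch fire, 4 burn out
  .....
  .....
  .....
  F....
  TF.FT
  TTFTT

.....
.....
.....
F....
TF.FT
TTFTT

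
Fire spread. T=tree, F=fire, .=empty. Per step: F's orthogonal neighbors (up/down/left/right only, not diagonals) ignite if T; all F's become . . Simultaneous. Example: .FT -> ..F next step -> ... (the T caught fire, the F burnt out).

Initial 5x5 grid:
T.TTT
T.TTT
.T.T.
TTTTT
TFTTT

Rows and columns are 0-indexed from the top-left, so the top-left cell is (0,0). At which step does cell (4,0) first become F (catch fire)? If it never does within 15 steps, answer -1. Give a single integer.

Step 1: cell (4,0)='F' (+3 fires, +1 burnt)
  -> target ignites at step 1
Step 2: cell (4,0)='.' (+4 fires, +3 burnt)
Step 3: cell (4,0)='.' (+2 fires, +4 burnt)
Step 4: cell (4,0)='.' (+2 fires, +2 burnt)
Step 5: cell (4,0)='.' (+1 fires, +2 burnt)
Step 6: cell (4,0)='.' (+3 fires, +1 burnt)
Step 7: cell (4,0)='.' (+2 fires, +3 burnt)
Step 8: cell (4,0)='.' (+0 fires, +2 burnt)
  fire out at step 8

1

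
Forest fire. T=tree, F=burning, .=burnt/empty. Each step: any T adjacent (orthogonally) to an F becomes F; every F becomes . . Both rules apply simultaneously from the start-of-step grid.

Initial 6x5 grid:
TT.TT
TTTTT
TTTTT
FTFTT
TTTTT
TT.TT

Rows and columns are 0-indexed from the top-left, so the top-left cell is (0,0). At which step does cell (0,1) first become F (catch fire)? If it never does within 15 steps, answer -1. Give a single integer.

Step 1: cell (0,1)='T' (+6 fires, +2 burnt)
Step 2: cell (0,1)='T' (+8 fires, +6 burnt)
Step 3: cell (0,1)='T' (+7 fires, +8 burnt)
Step 4: cell (0,1)='F' (+4 fires, +7 burnt)
  -> target ignites at step 4
Step 5: cell (0,1)='.' (+1 fires, +4 burnt)
Step 6: cell (0,1)='.' (+0 fires, +1 burnt)
  fire out at step 6

4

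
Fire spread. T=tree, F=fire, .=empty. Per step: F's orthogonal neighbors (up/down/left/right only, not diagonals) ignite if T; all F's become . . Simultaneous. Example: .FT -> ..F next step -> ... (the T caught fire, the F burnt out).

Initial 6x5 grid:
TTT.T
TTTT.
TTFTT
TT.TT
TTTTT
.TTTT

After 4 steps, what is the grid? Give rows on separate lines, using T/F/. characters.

Step 1: 3 trees catch fire, 1 burn out
  TTT.T
  TTFT.
  TF.FT
  TT.TT
  TTTTT
  .TTTT
Step 2: 7 trees catch fire, 3 burn out
  TTF.T
  TF.F.
  F...F
  TF.FT
  TTTTT
  .TTTT
Step 3: 6 trees catch fire, 7 burn out
  TF..T
  F....
  .....
  F...F
  TFTFT
  .TTTT
Step 4: 6 trees catch fire, 6 burn out
  F...T
  .....
  .....
  .....
  F.F.F
  .FTFT

F...T
.....
.....
.....
F.F.F
.FTFT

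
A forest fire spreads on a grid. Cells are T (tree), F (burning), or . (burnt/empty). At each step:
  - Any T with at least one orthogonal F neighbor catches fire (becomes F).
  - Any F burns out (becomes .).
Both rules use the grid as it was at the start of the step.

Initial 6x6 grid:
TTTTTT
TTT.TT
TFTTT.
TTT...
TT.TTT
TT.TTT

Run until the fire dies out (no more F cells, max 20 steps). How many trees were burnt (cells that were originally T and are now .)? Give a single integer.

Answer: 22

Derivation:
Step 1: +4 fires, +1 burnt (F count now 4)
Step 2: +7 fires, +4 burnt (F count now 7)
Step 3: +5 fires, +7 burnt (F count now 5)
Step 4: +3 fires, +5 burnt (F count now 3)
Step 5: +2 fires, +3 burnt (F count now 2)
Step 6: +1 fires, +2 burnt (F count now 1)
Step 7: +0 fires, +1 burnt (F count now 0)
Fire out after step 7
Initially T: 28, now '.': 30
Total burnt (originally-T cells now '.'): 22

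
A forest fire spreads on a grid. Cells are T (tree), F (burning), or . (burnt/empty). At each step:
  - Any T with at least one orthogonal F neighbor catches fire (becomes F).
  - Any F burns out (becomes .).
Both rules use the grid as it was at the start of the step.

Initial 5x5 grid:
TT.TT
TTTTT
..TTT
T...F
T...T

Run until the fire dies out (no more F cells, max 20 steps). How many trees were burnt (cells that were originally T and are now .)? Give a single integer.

Step 1: +2 fires, +1 burnt (F count now 2)
Step 2: +2 fires, +2 burnt (F count now 2)
Step 3: +3 fires, +2 burnt (F count now 3)
Step 4: +2 fires, +3 burnt (F count now 2)
Step 5: +1 fires, +2 burnt (F count now 1)
Step 6: +2 fires, +1 burnt (F count now 2)
Step 7: +1 fires, +2 burnt (F count now 1)
Step 8: +0 fires, +1 burnt (F count now 0)
Fire out after step 8
Initially T: 15, now '.': 23
Total burnt (originally-T cells now '.'): 13

Answer: 13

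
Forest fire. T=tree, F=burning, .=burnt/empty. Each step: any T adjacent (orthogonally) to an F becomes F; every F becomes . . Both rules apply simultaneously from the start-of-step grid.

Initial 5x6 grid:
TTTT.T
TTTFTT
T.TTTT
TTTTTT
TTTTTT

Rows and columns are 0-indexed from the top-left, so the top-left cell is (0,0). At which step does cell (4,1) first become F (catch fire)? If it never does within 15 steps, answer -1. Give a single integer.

Step 1: cell (4,1)='T' (+4 fires, +1 burnt)
Step 2: cell (4,1)='T' (+6 fires, +4 burnt)
Step 3: cell (4,1)='T' (+7 fires, +6 burnt)
Step 4: cell (4,1)='T' (+6 fires, +7 burnt)
Step 5: cell (4,1)='F' (+3 fires, +6 burnt)
  -> target ignites at step 5
Step 6: cell (4,1)='.' (+1 fires, +3 burnt)
Step 7: cell (4,1)='.' (+0 fires, +1 burnt)
  fire out at step 7

5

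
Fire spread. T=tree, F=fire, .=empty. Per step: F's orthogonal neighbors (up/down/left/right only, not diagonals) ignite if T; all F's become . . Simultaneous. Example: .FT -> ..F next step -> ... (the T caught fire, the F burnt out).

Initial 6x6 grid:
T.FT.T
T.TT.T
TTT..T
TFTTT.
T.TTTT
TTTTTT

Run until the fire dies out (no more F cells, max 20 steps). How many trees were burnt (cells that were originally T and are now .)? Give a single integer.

Answer: 23

Derivation:
Step 1: +5 fires, +2 burnt (F count now 5)
Step 2: +6 fires, +5 burnt (F count now 6)
Step 3: +5 fires, +6 burnt (F count now 5)
Step 4: +4 fires, +5 burnt (F count now 4)
Step 5: +2 fires, +4 burnt (F count now 2)
Step 6: +1 fires, +2 burnt (F count now 1)
Step 7: +0 fires, +1 burnt (F count now 0)
Fire out after step 7
Initially T: 26, now '.': 33
Total burnt (originally-T cells now '.'): 23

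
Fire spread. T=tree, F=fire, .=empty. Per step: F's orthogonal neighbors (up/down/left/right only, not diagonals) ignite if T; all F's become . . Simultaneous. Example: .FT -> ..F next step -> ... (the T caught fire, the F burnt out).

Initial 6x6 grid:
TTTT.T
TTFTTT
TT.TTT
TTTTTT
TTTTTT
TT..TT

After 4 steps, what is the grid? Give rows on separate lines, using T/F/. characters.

Step 1: 3 trees catch fire, 1 burn out
  TTFT.T
  TF.FTT
  TT.TTT
  TTTTTT
  TTTTTT
  TT..TT
Step 2: 6 trees catch fire, 3 burn out
  TF.F.T
  F...FT
  TF.FTT
  TTTTTT
  TTTTTT
  TT..TT
Step 3: 6 trees catch fire, 6 burn out
  F....T
  .....F
  F...FT
  TFTFTT
  TTTTTT
  TT..TT
Step 4: 7 trees catch fire, 6 burn out
  .....F
  ......
  .....F
  F.F.FT
  TFTFTT
  TT..TT

.....F
......
.....F
F.F.FT
TFTFTT
TT..TT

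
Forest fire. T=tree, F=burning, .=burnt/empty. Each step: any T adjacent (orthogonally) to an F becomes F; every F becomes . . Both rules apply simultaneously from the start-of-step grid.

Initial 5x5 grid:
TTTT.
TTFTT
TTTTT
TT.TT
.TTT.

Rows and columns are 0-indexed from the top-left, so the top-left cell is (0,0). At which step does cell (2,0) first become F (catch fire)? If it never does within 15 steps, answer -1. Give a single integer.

Step 1: cell (2,0)='T' (+4 fires, +1 burnt)
Step 2: cell (2,0)='T' (+6 fires, +4 burnt)
Step 3: cell (2,0)='F' (+5 fires, +6 burnt)
  -> target ignites at step 3
Step 4: cell (2,0)='.' (+4 fires, +5 burnt)
Step 5: cell (2,0)='.' (+1 fires, +4 burnt)
Step 6: cell (2,0)='.' (+0 fires, +1 burnt)
  fire out at step 6

3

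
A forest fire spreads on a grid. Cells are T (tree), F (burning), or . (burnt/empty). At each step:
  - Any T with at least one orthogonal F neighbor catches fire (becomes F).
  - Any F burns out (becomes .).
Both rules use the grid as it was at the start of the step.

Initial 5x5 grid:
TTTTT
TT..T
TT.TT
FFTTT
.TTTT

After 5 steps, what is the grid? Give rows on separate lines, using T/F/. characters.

Step 1: 4 trees catch fire, 2 burn out
  TTTTT
  TT..T
  FF.TT
  ..FTT
  .FTTT
Step 2: 4 trees catch fire, 4 burn out
  TTTTT
  FF..T
  ...TT
  ...FT
  ..FTT
Step 3: 5 trees catch fire, 4 burn out
  FFTTT
  ....T
  ...FT
  ....F
  ...FT
Step 4: 3 trees catch fire, 5 burn out
  ..FTT
  ....T
  ....F
  .....
  ....F
Step 5: 2 trees catch fire, 3 burn out
  ...FT
  ....F
  .....
  .....
  .....

...FT
....F
.....
.....
.....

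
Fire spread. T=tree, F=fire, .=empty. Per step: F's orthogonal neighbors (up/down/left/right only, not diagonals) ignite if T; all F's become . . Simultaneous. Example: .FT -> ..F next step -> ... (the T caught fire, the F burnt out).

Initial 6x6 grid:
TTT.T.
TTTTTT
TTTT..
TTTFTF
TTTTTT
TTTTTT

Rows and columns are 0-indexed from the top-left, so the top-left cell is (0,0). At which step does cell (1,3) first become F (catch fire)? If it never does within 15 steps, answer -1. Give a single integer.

Step 1: cell (1,3)='T' (+5 fires, +2 burnt)
Step 2: cell (1,3)='F' (+7 fires, +5 burnt)
  -> target ignites at step 2
Step 3: cell (1,3)='.' (+7 fires, +7 burnt)
Step 4: cell (1,3)='.' (+7 fires, +7 burnt)
Step 5: cell (1,3)='.' (+3 fires, +7 burnt)
Step 6: cell (1,3)='.' (+1 fires, +3 burnt)
Step 7: cell (1,3)='.' (+0 fires, +1 burnt)
  fire out at step 7

2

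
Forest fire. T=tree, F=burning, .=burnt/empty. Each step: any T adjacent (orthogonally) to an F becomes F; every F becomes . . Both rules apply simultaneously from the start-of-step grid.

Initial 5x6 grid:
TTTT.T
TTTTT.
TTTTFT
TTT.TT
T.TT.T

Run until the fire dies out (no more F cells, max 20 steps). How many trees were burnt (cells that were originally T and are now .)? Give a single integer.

Step 1: +4 fires, +1 burnt (F count now 4)
Step 2: +3 fires, +4 burnt (F count now 3)
Step 3: +5 fires, +3 burnt (F count now 5)
Step 4: +5 fires, +5 burnt (F count now 5)
Step 5: +4 fires, +5 burnt (F count now 4)
Step 6: +2 fires, +4 burnt (F count now 2)
Step 7: +0 fires, +2 burnt (F count now 0)
Fire out after step 7
Initially T: 24, now '.': 29
Total burnt (originally-T cells now '.'): 23

Answer: 23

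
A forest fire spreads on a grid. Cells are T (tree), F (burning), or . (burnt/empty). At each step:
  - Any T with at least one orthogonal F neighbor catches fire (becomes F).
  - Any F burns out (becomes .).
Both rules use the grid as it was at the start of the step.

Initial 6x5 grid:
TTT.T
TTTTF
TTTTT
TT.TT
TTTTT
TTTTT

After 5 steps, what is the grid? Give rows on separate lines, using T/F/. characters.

Step 1: 3 trees catch fire, 1 burn out
  TTT.F
  TTTF.
  TTTTF
  TT.TT
  TTTTT
  TTTTT
Step 2: 3 trees catch fire, 3 burn out
  TTT..
  TTF..
  TTTF.
  TT.TF
  TTTTT
  TTTTT
Step 3: 5 trees catch fire, 3 burn out
  TTF..
  TF...
  TTF..
  TT.F.
  TTTTF
  TTTTT
Step 4: 5 trees catch fire, 5 burn out
  TF...
  F....
  TF...
  TT...
  TTTF.
  TTTTF
Step 5: 5 trees catch fire, 5 burn out
  F....
  .....
  F....
  TF...
  TTF..
  TTTF.

F....
.....
F....
TF...
TTF..
TTTF.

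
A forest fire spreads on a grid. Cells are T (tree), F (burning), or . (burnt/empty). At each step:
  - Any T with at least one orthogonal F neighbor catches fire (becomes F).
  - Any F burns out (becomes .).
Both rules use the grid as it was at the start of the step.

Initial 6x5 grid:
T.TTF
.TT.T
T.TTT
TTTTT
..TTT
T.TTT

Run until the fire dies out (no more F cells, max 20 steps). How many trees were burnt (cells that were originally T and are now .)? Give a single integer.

Answer: 20

Derivation:
Step 1: +2 fires, +1 burnt (F count now 2)
Step 2: +2 fires, +2 burnt (F count now 2)
Step 3: +3 fires, +2 burnt (F count now 3)
Step 4: +4 fires, +3 burnt (F count now 4)
Step 5: +3 fires, +4 burnt (F count now 3)
Step 6: +3 fires, +3 burnt (F count now 3)
Step 7: +2 fires, +3 burnt (F count now 2)
Step 8: +1 fires, +2 burnt (F count now 1)
Step 9: +0 fires, +1 burnt (F count now 0)
Fire out after step 9
Initially T: 22, now '.': 28
Total burnt (originally-T cells now '.'): 20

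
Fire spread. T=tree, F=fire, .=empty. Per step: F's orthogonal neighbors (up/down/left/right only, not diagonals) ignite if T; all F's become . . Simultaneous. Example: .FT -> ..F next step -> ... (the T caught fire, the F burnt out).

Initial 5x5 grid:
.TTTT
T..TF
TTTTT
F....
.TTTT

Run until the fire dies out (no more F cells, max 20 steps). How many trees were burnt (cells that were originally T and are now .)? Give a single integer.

Step 1: +4 fires, +2 burnt (F count now 4)
Step 2: +4 fires, +4 burnt (F count now 4)
Step 3: +2 fires, +4 burnt (F count now 2)
Step 4: +1 fires, +2 burnt (F count now 1)
Step 5: +0 fires, +1 burnt (F count now 0)
Fire out after step 5
Initially T: 15, now '.': 21
Total burnt (originally-T cells now '.'): 11

Answer: 11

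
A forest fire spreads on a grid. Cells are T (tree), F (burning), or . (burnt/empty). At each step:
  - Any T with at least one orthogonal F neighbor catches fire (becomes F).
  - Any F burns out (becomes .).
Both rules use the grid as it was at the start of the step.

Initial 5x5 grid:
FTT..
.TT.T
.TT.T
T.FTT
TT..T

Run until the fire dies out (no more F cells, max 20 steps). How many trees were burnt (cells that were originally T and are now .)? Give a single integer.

Step 1: +3 fires, +2 burnt (F count now 3)
Step 2: +5 fires, +3 burnt (F count now 5)
Step 3: +2 fires, +5 burnt (F count now 2)
Step 4: +1 fires, +2 burnt (F count now 1)
Step 5: +0 fires, +1 burnt (F count now 0)
Fire out after step 5
Initially T: 14, now '.': 22
Total burnt (originally-T cells now '.'): 11

Answer: 11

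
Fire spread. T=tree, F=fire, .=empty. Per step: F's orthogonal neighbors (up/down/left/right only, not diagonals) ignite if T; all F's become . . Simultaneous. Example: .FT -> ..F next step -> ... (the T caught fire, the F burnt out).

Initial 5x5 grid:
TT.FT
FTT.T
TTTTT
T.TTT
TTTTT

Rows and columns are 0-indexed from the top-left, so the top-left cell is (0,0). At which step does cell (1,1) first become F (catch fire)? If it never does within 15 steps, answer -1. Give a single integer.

Step 1: cell (1,1)='F' (+4 fires, +2 burnt)
  -> target ignites at step 1
Step 2: cell (1,1)='.' (+5 fires, +4 burnt)
Step 3: cell (1,1)='.' (+3 fires, +5 burnt)
Step 4: cell (1,1)='.' (+4 fires, +3 burnt)
Step 5: cell (1,1)='.' (+3 fires, +4 burnt)
Step 6: cell (1,1)='.' (+1 fires, +3 burnt)
Step 7: cell (1,1)='.' (+0 fires, +1 burnt)
  fire out at step 7

1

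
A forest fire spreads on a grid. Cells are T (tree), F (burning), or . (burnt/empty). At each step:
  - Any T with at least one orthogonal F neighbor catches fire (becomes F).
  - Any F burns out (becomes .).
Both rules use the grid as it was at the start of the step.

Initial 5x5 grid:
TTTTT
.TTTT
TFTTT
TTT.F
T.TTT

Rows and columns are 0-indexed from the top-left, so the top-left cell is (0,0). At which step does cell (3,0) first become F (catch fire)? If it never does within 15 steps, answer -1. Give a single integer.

Step 1: cell (3,0)='T' (+6 fires, +2 burnt)
Step 2: cell (3,0)='F' (+7 fires, +6 burnt)
  -> target ignites at step 2
Step 3: cell (3,0)='.' (+6 fires, +7 burnt)
Step 4: cell (3,0)='.' (+1 fires, +6 burnt)
Step 5: cell (3,0)='.' (+0 fires, +1 burnt)
  fire out at step 5

2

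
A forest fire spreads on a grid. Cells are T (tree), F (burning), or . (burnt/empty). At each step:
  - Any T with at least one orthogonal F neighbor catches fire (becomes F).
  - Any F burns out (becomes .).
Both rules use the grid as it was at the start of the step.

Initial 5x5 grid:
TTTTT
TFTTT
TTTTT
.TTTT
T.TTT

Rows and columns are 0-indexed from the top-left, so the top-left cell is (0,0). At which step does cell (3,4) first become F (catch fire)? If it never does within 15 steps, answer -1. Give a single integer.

Step 1: cell (3,4)='T' (+4 fires, +1 burnt)
Step 2: cell (3,4)='T' (+6 fires, +4 burnt)
Step 3: cell (3,4)='T' (+4 fires, +6 burnt)
Step 4: cell (3,4)='T' (+4 fires, +4 burnt)
Step 5: cell (3,4)='F' (+2 fires, +4 burnt)
  -> target ignites at step 5
Step 6: cell (3,4)='.' (+1 fires, +2 burnt)
Step 7: cell (3,4)='.' (+0 fires, +1 burnt)
  fire out at step 7

5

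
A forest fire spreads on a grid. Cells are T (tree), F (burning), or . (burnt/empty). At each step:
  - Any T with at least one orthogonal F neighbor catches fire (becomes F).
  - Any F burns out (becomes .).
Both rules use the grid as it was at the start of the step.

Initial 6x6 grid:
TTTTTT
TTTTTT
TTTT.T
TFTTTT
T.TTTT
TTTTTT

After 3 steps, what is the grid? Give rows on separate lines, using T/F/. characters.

Step 1: 3 trees catch fire, 1 burn out
  TTTTTT
  TTTTTT
  TFTT.T
  F.FTTT
  T.TTTT
  TTTTTT
Step 2: 6 trees catch fire, 3 burn out
  TTTTTT
  TFTTTT
  F.FT.T
  ...FTT
  F.FTTT
  TTTTTT
Step 3: 8 trees catch fire, 6 burn out
  TFTTTT
  F.FTTT
  ...F.T
  ....FT
  ...FTT
  FTFTTT

TFTTTT
F.FTTT
...F.T
....FT
...FTT
FTFTTT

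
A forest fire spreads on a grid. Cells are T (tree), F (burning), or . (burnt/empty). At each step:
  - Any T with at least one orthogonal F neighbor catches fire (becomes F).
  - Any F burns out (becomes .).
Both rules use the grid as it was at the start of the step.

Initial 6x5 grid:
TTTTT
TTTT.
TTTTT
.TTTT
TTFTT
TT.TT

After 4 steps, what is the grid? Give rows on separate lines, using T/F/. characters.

Step 1: 3 trees catch fire, 1 burn out
  TTTTT
  TTTT.
  TTTTT
  .TFTT
  TF.FT
  TT.TT
Step 2: 7 trees catch fire, 3 burn out
  TTTTT
  TTTT.
  TTFTT
  .F.FT
  F...F
  TF.FT
Step 3: 6 trees catch fire, 7 burn out
  TTTTT
  TTFT.
  TF.FT
  ....F
  .....
  F...F
Step 4: 5 trees catch fire, 6 burn out
  TTFTT
  TF.F.
  F...F
  .....
  .....
  .....

TTFTT
TF.F.
F...F
.....
.....
.....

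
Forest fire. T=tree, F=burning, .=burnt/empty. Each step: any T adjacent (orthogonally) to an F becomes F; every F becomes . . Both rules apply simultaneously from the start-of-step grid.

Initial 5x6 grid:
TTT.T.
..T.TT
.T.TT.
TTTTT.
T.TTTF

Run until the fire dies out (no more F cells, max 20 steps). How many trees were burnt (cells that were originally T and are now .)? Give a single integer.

Answer: 15

Derivation:
Step 1: +1 fires, +1 burnt (F count now 1)
Step 2: +2 fires, +1 burnt (F count now 2)
Step 3: +3 fires, +2 burnt (F count now 3)
Step 4: +3 fires, +3 burnt (F count now 3)
Step 5: +3 fires, +3 burnt (F count now 3)
Step 6: +2 fires, +3 burnt (F count now 2)
Step 7: +1 fires, +2 burnt (F count now 1)
Step 8: +0 fires, +1 burnt (F count now 0)
Fire out after step 8
Initially T: 19, now '.': 26
Total burnt (originally-T cells now '.'): 15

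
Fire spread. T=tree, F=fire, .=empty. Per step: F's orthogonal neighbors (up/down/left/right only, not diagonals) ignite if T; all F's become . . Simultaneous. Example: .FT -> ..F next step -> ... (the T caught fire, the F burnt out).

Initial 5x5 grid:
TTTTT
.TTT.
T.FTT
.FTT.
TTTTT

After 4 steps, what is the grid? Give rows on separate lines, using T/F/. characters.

Step 1: 4 trees catch fire, 2 burn out
  TTTTT
  .TFT.
  T..FT
  ..FT.
  TFTTT
Step 2: 7 trees catch fire, 4 burn out
  TTFTT
  .F.F.
  T...F
  ...F.
  F.FTT
Step 3: 3 trees catch fire, 7 burn out
  TF.FT
  .....
  T....
  .....
  ...FT
Step 4: 3 trees catch fire, 3 burn out
  F...F
  .....
  T....
  .....
  ....F

F...F
.....
T....
.....
....F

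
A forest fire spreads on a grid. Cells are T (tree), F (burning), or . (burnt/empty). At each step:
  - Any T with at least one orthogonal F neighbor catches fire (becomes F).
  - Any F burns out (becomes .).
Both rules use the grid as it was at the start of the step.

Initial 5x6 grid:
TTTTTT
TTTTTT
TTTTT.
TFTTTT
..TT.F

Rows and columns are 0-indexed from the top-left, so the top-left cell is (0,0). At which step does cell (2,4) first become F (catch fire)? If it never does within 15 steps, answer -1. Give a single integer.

Step 1: cell (2,4)='T' (+4 fires, +2 burnt)
Step 2: cell (2,4)='T' (+6 fires, +4 burnt)
Step 3: cell (2,4)='F' (+6 fires, +6 burnt)
  -> target ignites at step 3
Step 4: cell (2,4)='.' (+4 fires, +6 burnt)
Step 5: cell (2,4)='.' (+3 fires, +4 burnt)
Step 6: cell (2,4)='.' (+1 fires, +3 burnt)
Step 7: cell (2,4)='.' (+0 fires, +1 burnt)
  fire out at step 7

3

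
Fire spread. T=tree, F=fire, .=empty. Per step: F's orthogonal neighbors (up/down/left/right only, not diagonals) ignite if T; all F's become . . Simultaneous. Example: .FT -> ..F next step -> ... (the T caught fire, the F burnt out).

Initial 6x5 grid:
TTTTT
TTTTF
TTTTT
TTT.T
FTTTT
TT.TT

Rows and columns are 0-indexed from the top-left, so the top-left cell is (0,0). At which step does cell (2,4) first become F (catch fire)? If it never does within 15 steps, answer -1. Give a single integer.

Step 1: cell (2,4)='F' (+6 fires, +2 burnt)
  -> target ignites at step 1
Step 2: cell (2,4)='.' (+8 fires, +6 burnt)
Step 3: cell (2,4)='.' (+8 fires, +8 burnt)
Step 4: cell (2,4)='.' (+4 fires, +8 burnt)
Step 5: cell (2,4)='.' (+0 fires, +4 burnt)
  fire out at step 5

1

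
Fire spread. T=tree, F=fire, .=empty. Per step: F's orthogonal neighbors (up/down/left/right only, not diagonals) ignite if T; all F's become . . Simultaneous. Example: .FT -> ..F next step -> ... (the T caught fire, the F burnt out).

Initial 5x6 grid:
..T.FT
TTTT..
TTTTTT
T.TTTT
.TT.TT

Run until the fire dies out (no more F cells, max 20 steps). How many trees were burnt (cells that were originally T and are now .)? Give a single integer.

Step 1: +1 fires, +1 burnt (F count now 1)
Step 2: +0 fires, +1 burnt (F count now 0)
Fire out after step 2
Initially T: 21, now '.': 10
Total burnt (originally-T cells now '.'): 1

Answer: 1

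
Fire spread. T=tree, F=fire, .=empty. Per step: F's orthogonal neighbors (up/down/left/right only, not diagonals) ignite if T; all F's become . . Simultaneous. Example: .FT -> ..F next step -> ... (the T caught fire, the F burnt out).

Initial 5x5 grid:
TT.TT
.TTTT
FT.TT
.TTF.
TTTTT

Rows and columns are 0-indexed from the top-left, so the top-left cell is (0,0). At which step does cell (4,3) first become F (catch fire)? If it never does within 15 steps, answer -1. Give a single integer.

Step 1: cell (4,3)='F' (+4 fires, +2 burnt)
  -> target ignites at step 1
Step 2: cell (4,3)='.' (+6 fires, +4 burnt)
Step 3: cell (4,3)='.' (+5 fires, +6 burnt)
Step 4: cell (4,3)='.' (+3 fires, +5 burnt)
Step 5: cell (4,3)='.' (+0 fires, +3 burnt)
  fire out at step 5

1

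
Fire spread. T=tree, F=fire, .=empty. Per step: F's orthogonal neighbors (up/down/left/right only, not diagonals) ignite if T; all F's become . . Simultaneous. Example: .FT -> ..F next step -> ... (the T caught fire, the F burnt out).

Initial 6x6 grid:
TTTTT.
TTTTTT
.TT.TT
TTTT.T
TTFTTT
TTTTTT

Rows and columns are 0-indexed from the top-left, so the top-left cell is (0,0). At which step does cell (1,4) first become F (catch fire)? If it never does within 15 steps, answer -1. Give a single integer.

Step 1: cell (1,4)='T' (+4 fires, +1 burnt)
Step 2: cell (1,4)='T' (+7 fires, +4 burnt)
Step 3: cell (1,4)='T' (+6 fires, +7 burnt)
Step 4: cell (1,4)='T' (+5 fires, +6 burnt)
Step 5: cell (1,4)='F' (+5 fires, +5 burnt)
  -> target ignites at step 5
Step 6: cell (1,4)='.' (+4 fires, +5 burnt)
Step 7: cell (1,4)='.' (+0 fires, +4 burnt)
  fire out at step 7

5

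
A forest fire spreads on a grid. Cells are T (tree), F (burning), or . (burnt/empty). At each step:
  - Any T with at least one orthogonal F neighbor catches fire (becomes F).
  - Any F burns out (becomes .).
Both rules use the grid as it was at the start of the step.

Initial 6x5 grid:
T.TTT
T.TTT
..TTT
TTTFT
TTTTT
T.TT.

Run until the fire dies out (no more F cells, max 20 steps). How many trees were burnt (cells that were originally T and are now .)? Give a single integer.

Answer: 21

Derivation:
Step 1: +4 fires, +1 burnt (F count now 4)
Step 2: +7 fires, +4 burnt (F count now 7)
Step 3: +6 fires, +7 burnt (F count now 6)
Step 4: +3 fires, +6 burnt (F count now 3)
Step 5: +1 fires, +3 burnt (F count now 1)
Step 6: +0 fires, +1 burnt (F count now 0)
Fire out after step 6
Initially T: 23, now '.': 28
Total burnt (originally-T cells now '.'): 21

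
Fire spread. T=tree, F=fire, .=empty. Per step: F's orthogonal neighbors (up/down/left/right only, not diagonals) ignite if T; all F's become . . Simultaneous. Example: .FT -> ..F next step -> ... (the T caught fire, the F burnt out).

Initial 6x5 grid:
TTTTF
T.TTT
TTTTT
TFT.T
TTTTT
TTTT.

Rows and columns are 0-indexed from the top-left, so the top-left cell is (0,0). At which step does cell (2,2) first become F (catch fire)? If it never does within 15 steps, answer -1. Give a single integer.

Step 1: cell (2,2)='T' (+6 fires, +2 burnt)
Step 2: cell (2,2)='F' (+8 fires, +6 burnt)
  -> target ignites at step 2
Step 3: cell (2,2)='.' (+8 fires, +8 burnt)
Step 4: cell (2,2)='.' (+3 fires, +8 burnt)
Step 5: cell (2,2)='.' (+0 fires, +3 burnt)
  fire out at step 5

2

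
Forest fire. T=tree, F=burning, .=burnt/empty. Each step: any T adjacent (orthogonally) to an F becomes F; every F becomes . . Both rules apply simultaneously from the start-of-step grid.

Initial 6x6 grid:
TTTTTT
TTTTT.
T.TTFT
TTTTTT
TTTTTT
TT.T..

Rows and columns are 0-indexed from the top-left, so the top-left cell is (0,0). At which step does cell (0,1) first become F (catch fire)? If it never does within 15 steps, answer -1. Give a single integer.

Step 1: cell (0,1)='T' (+4 fires, +1 burnt)
Step 2: cell (0,1)='T' (+6 fires, +4 burnt)
Step 3: cell (0,1)='T' (+6 fires, +6 burnt)
Step 4: cell (0,1)='T' (+5 fires, +6 burnt)
Step 5: cell (0,1)='F' (+4 fires, +5 burnt)
  -> target ignites at step 5
Step 6: cell (0,1)='.' (+4 fires, +4 burnt)
Step 7: cell (0,1)='.' (+1 fires, +4 burnt)
Step 8: cell (0,1)='.' (+0 fires, +1 burnt)
  fire out at step 8

5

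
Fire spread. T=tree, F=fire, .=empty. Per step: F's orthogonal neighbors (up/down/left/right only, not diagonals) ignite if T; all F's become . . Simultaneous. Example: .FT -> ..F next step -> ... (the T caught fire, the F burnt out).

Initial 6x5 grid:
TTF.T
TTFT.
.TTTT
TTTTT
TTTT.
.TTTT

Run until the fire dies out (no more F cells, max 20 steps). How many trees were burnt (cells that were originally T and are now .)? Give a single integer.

Step 1: +4 fires, +2 burnt (F count now 4)
Step 2: +5 fires, +4 burnt (F count now 5)
Step 3: +4 fires, +5 burnt (F count now 4)
Step 4: +5 fires, +4 burnt (F count now 5)
Step 5: +3 fires, +5 burnt (F count now 3)
Step 6: +1 fires, +3 burnt (F count now 1)
Step 7: +0 fires, +1 burnt (F count now 0)
Fire out after step 7
Initially T: 23, now '.': 29
Total burnt (originally-T cells now '.'): 22

Answer: 22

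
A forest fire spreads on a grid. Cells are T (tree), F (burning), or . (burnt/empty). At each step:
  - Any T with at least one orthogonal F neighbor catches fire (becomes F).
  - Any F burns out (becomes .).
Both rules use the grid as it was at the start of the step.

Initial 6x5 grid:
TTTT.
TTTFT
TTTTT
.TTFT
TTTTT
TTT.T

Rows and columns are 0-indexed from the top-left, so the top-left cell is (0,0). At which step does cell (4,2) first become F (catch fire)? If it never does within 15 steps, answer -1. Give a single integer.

Step 1: cell (4,2)='T' (+7 fires, +2 burnt)
Step 2: cell (4,2)='F' (+7 fires, +7 burnt)
  -> target ignites at step 2
Step 3: cell (4,2)='.' (+6 fires, +7 burnt)
Step 4: cell (4,2)='.' (+4 fires, +6 burnt)
Step 5: cell (4,2)='.' (+1 fires, +4 burnt)
Step 6: cell (4,2)='.' (+0 fires, +1 burnt)
  fire out at step 6

2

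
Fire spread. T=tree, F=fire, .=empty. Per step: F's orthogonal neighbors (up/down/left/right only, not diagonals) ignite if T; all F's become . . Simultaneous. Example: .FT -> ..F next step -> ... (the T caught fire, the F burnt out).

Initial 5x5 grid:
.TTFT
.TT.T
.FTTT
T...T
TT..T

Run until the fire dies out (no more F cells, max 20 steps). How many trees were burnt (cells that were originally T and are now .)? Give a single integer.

Step 1: +4 fires, +2 burnt (F count now 4)
Step 2: +4 fires, +4 burnt (F count now 4)
Step 3: +1 fires, +4 burnt (F count now 1)
Step 4: +1 fires, +1 burnt (F count now 1)
Step 5: +1 fires, +1 burnt (F count now 1)
Step 6: +0 fires, +1 burnt (F count now 0)
Fire out after step 6
Initially T: 14, now '.': 22
Total burnt (originally-T cells now '.'): 11

Answer: 11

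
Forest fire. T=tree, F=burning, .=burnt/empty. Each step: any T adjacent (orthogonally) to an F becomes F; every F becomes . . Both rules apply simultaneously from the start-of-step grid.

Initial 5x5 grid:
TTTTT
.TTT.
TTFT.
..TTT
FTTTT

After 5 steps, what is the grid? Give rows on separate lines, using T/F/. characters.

Step 1: 5 trees catch fire, 2 burn out
  TTTTT
  .TFT.
  TF.F.
  ..FTT
  .FTTT
Step 2: 6 trees catch fire, 5 burn out
  TTFTT
  .F.F.
  F....
  ...FT
  ..FTT
Step 3: 4 trees catch fire, 6 burn out
  TF.FT
  .....
  .....
  ....F
  ...FT
Step 4: 3 trees catch fire, 4 burn out
  F...F
  .....
  .....
  .....
  ....F
Step 5: 0 trees catch fire, 3 burn out
  .....
  .....
  .....
  .....
  .....

.....
.....
.....
.....
.....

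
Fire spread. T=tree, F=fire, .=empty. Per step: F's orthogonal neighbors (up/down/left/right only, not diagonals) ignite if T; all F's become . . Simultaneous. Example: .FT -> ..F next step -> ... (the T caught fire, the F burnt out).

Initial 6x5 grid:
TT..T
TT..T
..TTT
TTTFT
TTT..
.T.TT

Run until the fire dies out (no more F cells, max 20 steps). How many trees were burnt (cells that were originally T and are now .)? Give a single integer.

Step 1: +3 fires, +1 burnt (F count now 3)
Step 2: +4 fires, +3 burnt (F count now 4)
Step 3: +3 fires, +4 burnt (F count now 3)
Step 4: +3 fires, +3 burnt (F count now 3)
Step 5: +0 fires, +3 burnt (F count now 0)
Fire out after step 5
Initially T: 19, now '.': 24
Total burnt (originally-T cells now '.'): 13

Answer: 13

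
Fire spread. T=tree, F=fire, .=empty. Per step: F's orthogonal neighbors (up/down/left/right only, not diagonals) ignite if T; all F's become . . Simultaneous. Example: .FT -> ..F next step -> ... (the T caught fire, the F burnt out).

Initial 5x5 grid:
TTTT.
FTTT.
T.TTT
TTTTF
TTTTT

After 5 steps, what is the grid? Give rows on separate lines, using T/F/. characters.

Step 1: 6 trees catch fire, 2 burn out
  FTTT.
  .FTT.
  F.TTF
  TTTF.
  TTTTF
Step 2: 6 trees catch fire, 6 burn out
  .FTT.
  ..FT.
  ..TF.
  FTF..
  TTTF.
Step 3: 6 trees catch fire, 6 burn out
  ..FT.
  ...F.
  ..F..
  .F...
  FTF..
Step 4: 2 trees catch fire, 6 burn out
  ...F.
  .....
  .....
  .....
  .F...
Step 5: 0 trees catch fire, 2 burn out
  .....
  .....
  .....
  .....
  .....

.....
.....
.....
.....
.....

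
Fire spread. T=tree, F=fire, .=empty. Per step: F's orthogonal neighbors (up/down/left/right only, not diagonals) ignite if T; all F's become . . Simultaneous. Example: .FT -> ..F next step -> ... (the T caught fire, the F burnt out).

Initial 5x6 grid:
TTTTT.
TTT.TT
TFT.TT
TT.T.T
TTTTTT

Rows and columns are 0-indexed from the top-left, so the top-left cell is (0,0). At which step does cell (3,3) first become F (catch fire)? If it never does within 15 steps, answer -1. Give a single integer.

Step 1: cell (3,3)='T' (+4 fires, +1 burnt)
Step 2: cell (3,3)='T' (+5 fires, +4 burnt)
Step 3: cell (3,3)='T' (+4 fires, +5 burnt)
Step 4: cell (3,3)='T' (+2 fires, +4 burnt)
Step 5: cell (3,3)='F' (+3 fires, +2 burnt)
  -> target ignites at step 5
Step 6: cell (3,3)='.' (+2 fires, +3 burnt)
Step 7: cell (3,3)='.' (+3 fires, +2 burnt)
Step 8: cell (3,3)='.' (+1 fires, +3 burnt)
Step 9: cell (3,3)='.' (+0 fires, +1 burnt)
  fire out at step 9

5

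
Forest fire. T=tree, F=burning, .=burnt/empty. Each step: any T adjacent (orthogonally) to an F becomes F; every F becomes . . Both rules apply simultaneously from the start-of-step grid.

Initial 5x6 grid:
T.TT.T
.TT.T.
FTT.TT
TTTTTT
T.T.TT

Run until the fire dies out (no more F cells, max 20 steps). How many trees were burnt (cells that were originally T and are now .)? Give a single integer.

Step 1: +2 fires, +1 burnt (F count now 2)
Step 2: +4 fires, +2 burnt (F count now 4)
Step 3: +2 fires, +4 burnt (F count now 2)
Step 4: +3 fires, +2 burnt (F count now 3)
Step 5: +2 fires, +3 burnt (F count now 2)
Step 6: +3 fires, +2 burnt (F count now 3)
Step 7: +3 fires, +3 burnt (F count now 3)
Step 8: +0 fires, +3 burnt (F count now 0)
Fire out after step 8
Initially T: 21, now '.': 28
Total burnt (originally-T cells now '.'): 19

Answer: 19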